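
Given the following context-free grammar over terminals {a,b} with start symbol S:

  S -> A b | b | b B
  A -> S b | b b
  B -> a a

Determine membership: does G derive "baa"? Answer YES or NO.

CNF form of G:
  S -> A T0 | T0 B | b
  A -> S T0 | T0 T0
  B -> T1 T1
  T0 -> b
  T1 -> a

CYK fill:
  [0..0]={S,T0}  "b"  orig:{S}
  [1..1]={T1}  "a"  orig:{}
  [2..2]={T1}  "a"  orig:{}
  [0..1]=∅  "ba"
  [1..2]={B}  "aa"
  [0..2]={S}  "baa"

S ∈ T[0,2] ⇒ YES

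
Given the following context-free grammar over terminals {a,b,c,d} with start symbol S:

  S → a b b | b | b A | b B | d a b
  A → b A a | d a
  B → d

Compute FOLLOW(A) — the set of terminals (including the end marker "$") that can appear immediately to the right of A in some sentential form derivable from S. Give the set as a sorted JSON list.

FIRST iteration:
pass 1:
  A via A→b A a: +{b}
  A via A→d a: +{d}
  B via B→d: +{d}
  S via S→a b b: +{a}
  S via S→b: +{b}
  S via S→d a b: +{d}
  S: {a,b,d}  A: {b,d}  B: {d}
pass 2: (stable)
  S: {a,b,d}  A: {b,d}  B: {d}

FOLLOW iteration:
FOLLOW(S) := {$}
iter 1:
  A→b A a: FOLLOW(A) ⊇ FIRST(a) = {a}; new: +{a}
  S→b A: FOLLOW(A) ⊇ FOLLOW(S) ⊇ {$}; new: +{$}
  S→b B: FOLLOW(B) ⊇ FOLLOW(S) ⊇ {$}; new: +{$}
  FOLLOW[S]={$}  FOLLOW[A]={$,a}  FOLLOW[B]={$}
iter 2: — fixpoint
  FOLLOW[S]={$}  FOLLOW[A]={$,a}  FOLLOW[B]={$}

FOLLOW(A) = ["$", "a"]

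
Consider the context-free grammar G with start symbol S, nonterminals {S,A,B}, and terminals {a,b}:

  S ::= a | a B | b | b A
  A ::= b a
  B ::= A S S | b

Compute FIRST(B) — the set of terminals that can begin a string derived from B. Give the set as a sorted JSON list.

FIRST iteration:
round 1:
  A via A→b a: +{b}
  B via B→A S S: +{b}
  S via S→a: +{a}
  S via S→b: +{b}
  FIRST[S]={a,b}  FIRST[A]={b}  FIRST[B]={b}
round 2: — fixpoint
  FIRST[S]={a,b}  FIRST[A]={b}  FIRST[B]={b}

FIRST(B) = ["b"]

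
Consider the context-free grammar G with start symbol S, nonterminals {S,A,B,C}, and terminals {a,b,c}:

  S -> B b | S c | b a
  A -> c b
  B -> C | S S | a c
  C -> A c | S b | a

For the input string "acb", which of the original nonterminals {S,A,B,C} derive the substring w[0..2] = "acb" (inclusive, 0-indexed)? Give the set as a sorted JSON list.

CNF form of G:
  S -> B T1 | S T0 | T1 T2
  A -> T0 T1
  B -> A T0 | S S | S T1 | T2 T0 | a
  C -> A T0 | S T1 | a
  T0 -> c
  T1 -> b
  T2 -> a

Fill CYK table bottom-up (cells [i..j] with 0 ≤ i ≤ j ≤ 2 only):
  cell(0,0) a: {B,C,T2}  orig:{B,C}
  cell(1,1) c: {T0}  orig:{}
  cell(2,2) b: {T1}  orig:{}
  cell(0,1) ac: {B}
  cell(1,2) cb: {A}
  cell(0,2) acb: {S}

Original NTs in T[0,2] deriving "acb": ["S"]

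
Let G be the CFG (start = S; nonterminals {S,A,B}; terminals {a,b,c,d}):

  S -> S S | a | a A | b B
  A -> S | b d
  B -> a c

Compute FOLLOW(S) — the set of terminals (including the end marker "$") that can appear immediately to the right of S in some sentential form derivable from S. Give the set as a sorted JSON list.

FIRST sets, iterate to fixpoint:
iter 1:
  A via A→b d: +{b}
  B via B→a c: +{a}
  S via S→a: +{a}
  S via S→b B: +{b}
  FIRST(S)={a,b}  FIRST(A)={b}  FIRST(B)={a}
iter 2:
  A via A→S: +{a}
  FIRST(S)={a,b}  FIRST(A)={a,b}  FIRST(B)={a}
iter 3: done
  FIRST(S)={a,b}  FIRST(A)={a,b}  FIRST(B)={a}

FOLLOW sets:
initialize: $ ∈ FOLLOW(S)
[1]
  S→S S: FOLLOW(S) ⊇ FIRST(S) = {a,b}; new: +{a,b}
  S→a A: FOLLOW(A) ⊇ FOLLOW(S) ⊇ {$,a,b}; new: +{$,a,b}
  S→b B: FOLLOW(B) ⊇ FOLLOW(S) ⊇ {$,a,b}; new: +{$,a,b}
  S: {$,a,b}  A: {$,a,b}  B: {$,a,b}
[2] (no change)
  S: {$,a,b}  A: {$,a,b}  B: {$,a,b}

FOLLOW(S) = ["$", "a", "b"]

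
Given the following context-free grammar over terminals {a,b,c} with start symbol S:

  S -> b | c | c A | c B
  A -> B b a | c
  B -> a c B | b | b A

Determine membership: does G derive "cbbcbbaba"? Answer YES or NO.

CNF form of G:
  S -> T2 A | T2 B | b | c
  A -> B X3 | c
  B -> T0 A | T1 X4 | b
  T0 -> b
  T1 -> a
  T2 -> c
  X3 -> T0 T1
  X4 -> T2 B

CYK table (by increasing span):
  cell(0,0) c: {A,S,T2}  orig:{A,S}
  cell(1,1) b: {B,S,T0}  orig:{B,S}
  cell(2,2) b: {B,S,T0}  orig:{B,S}
  cell(3,3) c: {A,S,T2}  orig:{A,S}
  cell(4,4) b: {B,S,T0}  orig:{B,S}
  cell(5,5) b: {B,S,T0}  orig:{B,S}
  cell(6,6) a: {T1}  orig:{}
  cell(7,7) b: {B,S,T0}  orig:{B,S}
  cell(8,8) a: {T1}  orig:{}
  cell(0,1) cb: {S,X4}  orig:{S}
  cell(1,2) bb: ∅
  cell(2,3) bc: {B}
  cell(3,4) cb: {S,X4}  orig:{S}
  cell(4,5) bb: ∅
  cell(5,6) ba: {X3}  orig:{}
  cell(6,7) ab: ∅
  cell(7,8) ba: {X3}  orig:{}
  cell(0,2) cbb: ∅
  cell(1,3) bbc: ∅
  cell(2,4) bcb: ∅
  cell(3,5) cbb: ∅
  cell(4,6) bba: {A}
  cell(5,7) bab: ∅
  cell(6,8) aba: ∅
  cell(0,3) cbbc: ∅
  cell(1,4) bbcb: ∅
  cell(2,5) bcbb: ∅
  cell(3,6) cbba: {S}
  cell(4,7) bbab: ∅
  cell(5,8) baba: ∅
  cell(0,4) cbbcb: ∅
  cell(1,5) bbcbb: ∅
  cell(2,6) bcbba: ∅
  cell(3,7) cbbab: ∅
  cell(4,8) bbaba: ∅
  cell(0,5) cbbcbb: ∅
  cell(1,6) bbcbba: ∅
  cell(2,7) bcbbab: ∅
  cell(3,8) cbbaba: ∅
  cell(0,6) cbbcbba: ∅
  cell(1,7) bbcbbab: ∅
  cell(2,8) bcbbaba: ∅
  cell(0,7) cbbcbbab: ∅
  cell(1,8) bbcbbaba: ∅
  cell(0,8) cbbcbbaba: ∅

S ∉ T[0,8] ⇒ NO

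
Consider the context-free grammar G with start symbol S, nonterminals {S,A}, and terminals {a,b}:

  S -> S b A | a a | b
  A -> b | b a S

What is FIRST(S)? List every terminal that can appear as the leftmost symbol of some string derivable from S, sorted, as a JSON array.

FIRST sets, iterate to fixpoint:
pass 1:
  A via A→b: +{b}
  S via S→a a: +{a}
  S via S→b: +{b}
  S: {a,b}  A: {b}
pass 2: (stable)
  S: {a,b}  A: {b}

FIRST(S) = ["a", "b"]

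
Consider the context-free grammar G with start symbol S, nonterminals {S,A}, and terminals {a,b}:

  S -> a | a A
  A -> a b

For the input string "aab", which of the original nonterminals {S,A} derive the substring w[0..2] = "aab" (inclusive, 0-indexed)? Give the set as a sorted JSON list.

Convert to CNF:
  S -> T0 A | a
  A -> T0 T1
  T0 -> a
  T1 -> b

Fill CYK table bottom-up (cells [i..j] with 0 ≤ i ≤ j ≤ 2 only):
  T[0,0] 'a' = {S,T0}  orig:{S}
  T[1,1] 'a' = {S,T0}  orig:{S}
  T[2,2] 'b' = {T1}  orig:{}
  T[0,1] 'aa' = ∅
  T[1,2] 'ab' = {A}
  T[0,2] 'aab' = {S}

Original NTs in T[0,2] deriving "aab": ["S"]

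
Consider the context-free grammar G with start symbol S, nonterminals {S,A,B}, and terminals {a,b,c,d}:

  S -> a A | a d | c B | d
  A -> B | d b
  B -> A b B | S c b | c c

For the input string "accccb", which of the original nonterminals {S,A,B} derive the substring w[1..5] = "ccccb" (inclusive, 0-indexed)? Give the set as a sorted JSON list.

CNF form of G:
  S -> T1 B | T3 A | T3 T2 | d
  A -> A X4 | S X5 | T1 T1 | T2 T0
  B -> A X6 | S X7 | T1 T1
  T0 -> b
  T1 -> c
  T2 -> d
  T3 -> a
  X4 -> T0 B
  X5 -> T1 T0
  X6 -> T0 B
  X7 -> T1 T0

CYK table (by increasing span) — only the sub-triangle for w[1..5]:
  cell(1,1) c: {T1}  orig:{}
  cell(2,2) c: {T1}  orig:{}
  cell(3,3) c: {T1}  orig:{}
  cell(4,4) c: {T1}  orig:{}
  cell(5,5) b: {T0}  orig:{}
  cell(1,2) cc: {A,B}
  cell(2,3) cc: {A,B}
  cell(3,4) cc: {A,B}
  cell(4,5) cb: {X5,X7}  orig:{}
  cell(1,3) ccc: {S}
  cell(2,4) ccc: {S}
  cell(3,5) ccb: ∅
  cell(1,4) cccc: ∅
  cell(2,5) cccb: ∅
  cell(1,5) ccccb: {A,B}

Original NTs in T[1,5] deriving "ccccb": ["A", "B"]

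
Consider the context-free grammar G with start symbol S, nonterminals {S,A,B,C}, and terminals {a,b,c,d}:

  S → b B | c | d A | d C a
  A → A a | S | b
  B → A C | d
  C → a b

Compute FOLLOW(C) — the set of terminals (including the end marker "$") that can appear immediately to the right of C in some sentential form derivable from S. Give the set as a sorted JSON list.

Compute FIRST by fixpoint:
[1]
  A via A→b: +{b}
  B via B→A C: +{b}
  B via B→d: +{d}
  C via C→a b: +{a}
  S via S→b B: +{b}
  S via S→c: +{c}
  S via S→d A: +{d}
  S: {b,c,d}  A: {b}  B: {b,d}  C: {a}
[2]
  A via A→S: +{c,d}
  B via B→A C: +{c}
  S: {b,c,d}  A: {b,c,d}  B: {b,c,d}  C: {a}
[3] — fixpoint
  S: {b,c,d}  A: {b,c,d}  B: {b,c,d}  C: {a}

FOLLOW sets:
initialize: $ ∈ FOLLOW(S)
pass 1:
  A→A a: FOLLOW(A) ⊇ FIRST(a) = {a}; new: +{a}
  A→S: FOLLOW(S) ⊇ FOLLOW(A) ⊇ {a}; new: +{a}
  S→b B: FOLLOW(B) ⊇ FOLLOW(S) ⊇ {$,a}; new: +{$,a}
  S→d A: FOLLOW(A) ⊇ FOLLOW(S) ⊇ {$,a}; new: +{$}
  S→d C a: FOLLOW(C) ⊇ FIRST(a) = {a}; new: +{a}
  FOLLOW(S)={$,a}  FOLLOW(A)={$,a}  FOLLOW(B)={$,a}  FOLLOW(C)={a}
pass 2:
  B→A C: FOLLOW(C) ⊇ FOLLOW(B) ⊇ {$,a}; new: +{$}
  FOLLOW(S)={$,a}  FOLLOW(A)={$,a}  FOLLOW(B)={$,a}  FOLLOW(C)={$,a}
pass 3: (stable)
  FOLLOW(S)={$,a}  FOLLOW(A)={$,a}  FOLLOW(B)={$,a}  FOLLOW(C)={$,a}

FOLLOW(C) = ["$", "a"]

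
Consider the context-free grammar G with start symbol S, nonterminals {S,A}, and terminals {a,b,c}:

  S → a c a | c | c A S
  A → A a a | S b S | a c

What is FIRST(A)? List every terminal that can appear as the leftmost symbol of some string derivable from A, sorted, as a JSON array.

Compute FIRST by fixpoint:
round 1:
  A via A→a c: +{a}
  S via S→a c a: +{a}
  S via S→c: +{c}
  FIRST(S)={a,c}  FIRST(A)={a}
round 2:
  A via A→S b S: +{c}
  FIRST(S)={a,c}  FIRST(A)={a,c}
round 3: done
  FIRST(S)={a,c}  FIRST(A)={a,c}

FIRST(A) = ["a", "c"]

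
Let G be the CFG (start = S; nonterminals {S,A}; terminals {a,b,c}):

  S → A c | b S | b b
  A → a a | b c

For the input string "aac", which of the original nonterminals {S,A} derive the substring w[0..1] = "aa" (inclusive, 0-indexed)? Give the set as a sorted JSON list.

CNF form of G:
  S -> A T2 | T1 S | T1 T1
  A -> T0 T0 | T1 T2
  T0 -> a
  T1 -> b
  T2 -> c

Fill CYK table bottom-up — only the sub-triangle for w[0..1]:
  [0..0]={T0}  "a"  orig:{}
  [1..1]={T0}  "a"  orig:{}
  [0..1]={A}  "aa"

Original NTs in T[0,1] deriving "aa": ["A"]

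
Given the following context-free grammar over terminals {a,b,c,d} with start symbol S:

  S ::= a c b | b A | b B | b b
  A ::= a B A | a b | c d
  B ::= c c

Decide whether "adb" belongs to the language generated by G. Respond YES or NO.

CNF form of G:
  S -> T0 X5 | T1 A | T1 B | T1 T1
  A -> T0 T1 | T0 X4 | T2 T3
  B -> T2 T2
  T0 -> a
  T1 -> b
  T2 -> c
  T3 -> d
  X4 -> B A
  X5 -> T2 T1

CYK table (by increasing span):
  [0..0]={T0}  "a"  orig:{}
  [1..1]={T3}  "d"  orig:{}
  [2..2]={T1}  "b"  orig:{}
  [0..1]=∅  "ad"
  [1..2]=∅  "db"
  [0..2]=∅  "adb"

S ∉ T[0,2] ⇒ NO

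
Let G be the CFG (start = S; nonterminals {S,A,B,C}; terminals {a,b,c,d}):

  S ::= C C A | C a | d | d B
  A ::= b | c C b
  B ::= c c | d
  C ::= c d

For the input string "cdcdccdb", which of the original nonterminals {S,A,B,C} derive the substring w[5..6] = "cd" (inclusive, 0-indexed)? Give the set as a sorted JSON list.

Convert to CNF:
  S -> C T3 | C X5 | T2 B | d
  A -> T0 X4 | b
  B -> T0 T0 | d
  C -> T0 T2
  T0 -> c
  T1 -> b
  T2 -> d
  T3 -> a
  X4 -> C T1
  X5 -> C A

CYK fill, restricted to cells inside w[5..6]:
  [5..5]={T0}  "c"  orig:{}
  [6..6]={B,S,T2}  "d"  orig:{B,S}
  [5..6]={C}  "cd"

Original NTs in T[5,6] deriving "cd": ["C"]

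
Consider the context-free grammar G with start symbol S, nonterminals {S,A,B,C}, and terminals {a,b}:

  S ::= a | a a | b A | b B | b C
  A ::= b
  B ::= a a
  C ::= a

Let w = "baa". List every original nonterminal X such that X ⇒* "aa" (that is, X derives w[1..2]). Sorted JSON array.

Convert to CNF:
  S -> T0 T0 | T1 A | T1 B | T1 C | a
  A -> b
  B -> T0 T0
  C -> a
  T0 -> a
  T1 -> b

Fill CYK table bottom-up — only the sub-triangle for w[1..2]:
  [1..1]={C,S,T0}  "a"  orig:{C,S}
  [2..2]={C,S,T0}  "a"  orig:{C,S}
  [1..2]={B,S}  "aa"

Original NTs in T[1,2] deriving "aa": ["B", "S"]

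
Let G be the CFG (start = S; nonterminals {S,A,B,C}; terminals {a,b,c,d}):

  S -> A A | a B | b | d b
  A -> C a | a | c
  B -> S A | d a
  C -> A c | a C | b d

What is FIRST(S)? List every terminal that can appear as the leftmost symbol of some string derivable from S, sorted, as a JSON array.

FIRST sets, iterate to fixpoint:
pass 1:
  A via A→a: +{a}
  A via A→c: +{c}
  B via B→d a: +{d}
  C via C→A c: +{a,c}
  C via C→b d: +{b}
  S via S→A A: +{a,c}
  S via S→b: +{b}
  S via S→d b: +{d}
  FIRST(S)={a,b,c,d}  FIRST(A)={a,c}  FIRST(B)={d}  FIRST(C)={a,b,c}
pass 2:
  A via A→C a: +{b}
  B via B→S A: +{a,b,c}
  FIRST(S)={a,b,c,d}  FIRST(A)={a,b,c}  FIRST(B)={a,b,c,d}  FIRST(C)={a,b,c}
pass 3: (stable)
  FIRST(S)={a,b,c,d}  FIRST(A)={a,b,c}  FIRST(B)={a,b,c,d}  FIRST(C)={a,b,c}

FIRST(S) = ["a", "b", "c", "d"]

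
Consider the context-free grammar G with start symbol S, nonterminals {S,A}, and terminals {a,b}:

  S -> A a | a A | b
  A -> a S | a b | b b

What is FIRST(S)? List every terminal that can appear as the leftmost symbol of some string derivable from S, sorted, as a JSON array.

FIRST sets, iterate to fixpoint:
iter 1:
  A via A→a S: +{a}
  A via A→b b: +{b}
  S via S→A a: +{a,b}
  FIRST(S)={a,b}  FIRST(A)={a,b}
iter 2: (no change)
  FIRST(S)={a,b}  FIRST(A)={a,b}

FIRST(S) = ["a", "b"]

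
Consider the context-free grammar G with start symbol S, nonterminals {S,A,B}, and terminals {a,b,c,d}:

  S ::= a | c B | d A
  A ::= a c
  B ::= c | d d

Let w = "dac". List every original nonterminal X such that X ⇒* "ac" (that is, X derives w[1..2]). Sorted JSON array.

CNF form of G:
  S -> T1 B | T2 A | a
  A -> T0 T1
  B -> T2 T2 | c
  T0 -> a
  T1 -> c
  T2 -> d

CYK fill — only the sub-triangle for w[1..2]:
  T[1,1] 'a' = {S,T0}  orig:{S}
  T[2,2] 'c' = {B,T1}  orig:{B}
  T[1,2] 'ac' = {A}

Original NTs in T[1,2] deriving "ac": ["A"]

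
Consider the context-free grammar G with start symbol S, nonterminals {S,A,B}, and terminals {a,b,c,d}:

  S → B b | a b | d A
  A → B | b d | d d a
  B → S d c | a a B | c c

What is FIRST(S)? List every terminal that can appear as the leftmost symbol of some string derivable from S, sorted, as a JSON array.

FIRST sets, iterate to fixpoint:
round 1:
  A via A→b d: +{b}
  A via A→d d a: +{d}
  B via B→a a B: +{a}
  B via B→c c: +{c}
  S via S→B b: +{a,c}
  S via S→d A: +{d}
  FIRST(S)={a,c,d}  FIRST(A)={b,d}  FIRST(B)={a,c}
round 2:
  A via A→B: +{a,c}
  B via B→S d c: +{d}
  FIRST(S)={a,c,d}  FIRST(A)={a,b,c,d}  FIRST(B)={a,c,d}
round 3: (no change)
  FIRST(S)={a,c,d}  FIRST(A)={a,b,c,d}  FIRST(B)={a,c,d}

FIRST(S) = ["a", "c", "d"]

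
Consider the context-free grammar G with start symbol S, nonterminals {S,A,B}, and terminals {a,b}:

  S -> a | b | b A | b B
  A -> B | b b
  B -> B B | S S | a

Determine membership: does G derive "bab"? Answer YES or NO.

Convert to CNF:
  S -> T0 A | T0 B | a | b
  A -> B B | S S | T0 T0 | a
  B -> B B | S S | a
  T0 -> b

CYK table (by increasing span):
  [0..0]={S,T0}  "b"  orig:{S}
  [1..1]={A,B,S}  "a"
  [2..2]={S,T0}  "b"  orig:{S}
  [0..1]={A,B,S}  "ba"
  [1..2]={A,B}  "ab"
  [0..2]={A,B,S}  "bab"

S ∈ T[0,2] ⇒ YES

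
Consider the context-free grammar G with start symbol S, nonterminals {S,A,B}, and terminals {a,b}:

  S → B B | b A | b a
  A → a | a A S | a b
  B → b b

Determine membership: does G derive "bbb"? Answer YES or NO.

Convert to CNF:
  S -> B B | T1 A | T1 T0
  A -> T0 T1 | T0 X2 | a
  B -> T1 T1
  T0 -> a
  T1 -> b
  X2 -> A S

CYK table (by increasing span):
  T[0,0] 'b' = {T1}  orig:{}
  T[1,1] 'b' = {T1}  orig:{}
  T[2,2] 'b' = {T1}  orig:{}
  T[0,1] 'bb' = {B}
  T[1,2] 'bb' = {B}
  T[0,2] 'bbb' = ∅

S ∉ T[0,2] ⇒ NO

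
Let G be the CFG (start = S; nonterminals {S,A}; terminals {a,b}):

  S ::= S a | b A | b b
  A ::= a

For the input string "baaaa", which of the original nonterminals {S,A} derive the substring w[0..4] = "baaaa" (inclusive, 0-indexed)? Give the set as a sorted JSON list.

Convert to CNF:
  S -> S T0 | T1 A | T1 T1
  A -> a
  T0 -> a
  T1 -> b

Fill CYK table bottom-up (cells [i..j] with 0 ≤ i ≤ j ≤ 4 only):
  cell(0,0) b: {T1}  orig:{}
  cell(1,1) a: {A,T0}  orig:{A}
  cell(2,2) a: {A,T0}  orig:{A}
  cell(3,3) a: {A,T0}  orig:{A}
  cell(4,4) a: {A,T0}  orig:{A}
  cell(0,1) ba: {S}
  cell(1,2) aa: ∅
  cell(2,3) aa: ∅
  cell(3,4) aa: ∅
  cell(0,2) baa: {S}
  cell(1,3) aaa: ∅
  cell(2,4) aaa: ∅
  cell(0,3) baaa: {S}
  cell(1,4) aaaa: ∅
  cell(0,4) baaaa: {S}

Original NTs in T[0,4] deriving "baaaa": ["S"]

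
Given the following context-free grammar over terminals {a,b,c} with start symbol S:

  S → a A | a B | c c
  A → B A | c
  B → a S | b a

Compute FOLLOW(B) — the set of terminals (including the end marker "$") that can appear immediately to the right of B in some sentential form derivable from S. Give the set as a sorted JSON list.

FIRST iteration:
pass 1:
  A via A→c: +{c}
  B via B→a S: +{a}
  B via B→b a: +{b}
  S via S→a A: +{a}
  S via S→c c: +{c}
  S: {a,c}  A: {c}  B: {a,b}
pass 2:
  A via A→B A: +{a,b}
  S: {a,c}  A: {a,b,c}  B: {a,b}
pass 3: (stable)
  S: {a,c}  A: {a,b,c}  B: {a,b}

FOLLOW sets:
initialize: $ ∈ FOLLOW(S)
pass 1:
  A→B A: FOLLOW(B) ⊇ FIRST(A) = {a,b,c}; new: +{a,b,c}
  B→a S: FOLLOW(S) ⊇ FOLLOW(B) ⊇ {a,b,c}; new: +{a,b,c}
  S→a A: FOLLOW(A) ⊇ FOLLOW(S) ⊇ {$,a,b,c}; new: +{$,a,b,c}
  S→a B: FOLLOW(B) ⊇ FOLLOW(S) ⊇ {$,a,b,c}; new: +{$}
  FOLLOW[S]={$,a,b,c}  FOLLOW[A]={$,a,b,c}  FOLLOW[B]={$,a,b,c}
pass 2: — fixpoint
  FOLLOW[S]={$,a,b,c}  FOLLOW[A]={$,a,b,c}  FOLLOW[B]={$,a,b,c}

FOLLOW(B) = ["$", "a", "b", "c"]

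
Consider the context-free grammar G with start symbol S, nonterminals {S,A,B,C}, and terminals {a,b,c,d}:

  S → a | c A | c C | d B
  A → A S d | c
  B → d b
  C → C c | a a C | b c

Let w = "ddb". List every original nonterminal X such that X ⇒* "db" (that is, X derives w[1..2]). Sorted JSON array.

CNF form of G:
  S -> T0 B | T2 A | T2 C | a
  A -> A X4 | c
  B -> T0 T1
  C -> C T2 | T1 T2 | T3 X5
  T0 -> d
  T1 -> b
  T2 -> c
  T3 -> a
  X4 -> S T0
  X5 -> T3 C

Fill CYK table bottom-up (cells [i..j] with 1 ≤ i ≤ j ≤ 2 only):
  [1..1]={T0}  "d"  orig:{}
  [2..2]={T1}  "b"  orig:{}
  [1..2]={B}  "db"

Original NTs in T[1,2] deriving "db": ["B"]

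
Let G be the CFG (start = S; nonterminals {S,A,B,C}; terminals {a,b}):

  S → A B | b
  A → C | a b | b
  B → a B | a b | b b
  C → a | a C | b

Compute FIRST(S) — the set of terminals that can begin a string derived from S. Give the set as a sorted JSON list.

FIRST sets, iterate to fixpoint:
iter 1:
  A via A→a b: +{a}
  A via A→b: +{b}
  B via B→a B: +{a}
  B via B→b b: +{b}
  C via C→a: +{a}
  C via C→b: +{b}
  S via S→A B: +{a,b}
  S: {a,b}  A: {a,b}  B: {a,b}  C: {a,b}
iter 2: (stable)
  S: {a,b}  A: {a,b}  B: {a,b}  C: {a,b}

FIRST(S) = ["a", "b"]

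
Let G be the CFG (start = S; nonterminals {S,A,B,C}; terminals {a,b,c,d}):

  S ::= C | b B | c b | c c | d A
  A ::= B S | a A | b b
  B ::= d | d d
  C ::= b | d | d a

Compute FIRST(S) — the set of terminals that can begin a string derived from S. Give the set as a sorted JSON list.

FIRST iteration:
round 1:
  A via A→a A: +{a}
  A via A→b b: +{b}
  B via B→d: +{d}
  C via C→b: +{b}
  C via C→d: +{d}
  S via S→C: +{b,d}
  S via S→c b: +{c}
  FIRST[S]={b,c,d}  FIRST[A]={a,b}  FIRST[B]={d}  FIRST[C]={b,d}
round 2:
  A via A→B S: +{d}
  FIRST[S]={b,c,d}  FIRST[A]={a,b,d}  FIRST[B]={d}  FIRST[C]={b,d}
round 3: — fixpoint
  FIRST[S]={b,c,d}  FIRST[A]={a,b,d}  FIRST[B]={d}  FIRST[C]={b,d}

FIRST(S) = ["b", "c", "d"]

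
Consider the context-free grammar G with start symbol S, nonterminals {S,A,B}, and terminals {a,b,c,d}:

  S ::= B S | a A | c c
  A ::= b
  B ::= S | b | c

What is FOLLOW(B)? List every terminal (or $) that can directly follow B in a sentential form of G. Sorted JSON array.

FIRST iteration:
iter 1:
  A via A→b: +{b}
  B via B→b: +{b}
  B via B→c: +{c}
  S via S→B S: +{b,c}
  S via S→a A: +{a}
  FIRST(S)={a,b,c}  FIRST(A)={b}  FIRST(B)={b,c}
iter 2:
  B via B→S: +{a}
  FIRST(S)={a,b,c}  FIRST(A)={b}  FIRST(B)={a,b,c}
iter 3: — fixpoint
  FIRST(S)={a,b,c}  FIRST(A)={b}  FIRST(B)={a,b,c}

FOLLOW iteration:
initialize: $ ∈ FOLLOW(S)
[1]
  S→B S: FOLLOW(B) ⊇ FIRST(S) = {a,b,c}; new: +{a,b,c}
  S→a A: FOLLOW(A) ⊇ FOLLOW(S) ⊇ {$}; new: +{$}
  FOLLOW(S)={$}  FOLLOW(A)={$}  FOLLOW(B)={a,b,c}
[2]
  B→S: FOLLOW(S) ⊇ FOLLOW(B) ⊇ {a,b,c}; new: +{a,b,c}
  S→a A: FOLLOW(A) ⊇ FOLLOW(S) ⊇ {$,a,b,c}; new: +{a,b,c}
  FOLLOW(S)={$,a,b,c}  FOLLOW(A)={$,a,b,c}  FOLLOW(B)={a,b,c}
[3] — fixpoint
  FOLLOW(S)={$,a,b,c}  FOLLOW(A)={$,a,b,c}  FOLLOW(B)={a,b,c}

FOLLOW(B) = ["a", "b", "c"]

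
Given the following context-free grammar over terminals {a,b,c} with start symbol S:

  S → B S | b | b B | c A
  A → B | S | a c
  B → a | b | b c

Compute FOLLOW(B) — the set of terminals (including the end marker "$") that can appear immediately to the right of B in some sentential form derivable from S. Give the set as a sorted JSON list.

FIRST sets, iterate to fixpoint:
iter 1:
  A via A→a c: +{a}
  B via B→a: +{a}
  B via B→b: +{b}
  S via S→B S: +{a,b}
  S via S→c A: +{c}
  FIRST(S)={a,b,c}  FIRST(A)={a}  FIRST(B)={a,b}
iter 2:
  A via A→B: +{b}
  A via A→S: +{c}
  FIRST(S)={a,b,c}  FIRST(A)={a,b,c}  FIRST(B)={a,b}
iter 3: — fixpoint
  FIRST(S)={a,b,c}  FIRST(A)={a,b,c}  FIRST(B)={a,b}

FOLLOW iteration:
initialize: $ ∈ FOLLOW(S)
iter 1:
  S→B S: FOLLOW(B) ⊇ FIRST(S) = {a,b,c}; new: +{a,b,c}
  S→b B: FOLLOW(B) ⊇ FOLLOW(S) ⊇ {$}; new: +{$}
  S→c A: FOLLOW(A) ⊇ FOLLOW(S) ⊇ {$}; new: +{$}
  FOLLOW(S)={$}  FOLLOW(A)={$}  FOLLOW(B)={$,a,b,c}
iter 2: (no change)
  FOLLOW(S)={$}  FOLLOW(A)={$}  FOLLOW(B)={$,a,b,c}

FOLLOW(B) = ["$", "a", "b", "c"]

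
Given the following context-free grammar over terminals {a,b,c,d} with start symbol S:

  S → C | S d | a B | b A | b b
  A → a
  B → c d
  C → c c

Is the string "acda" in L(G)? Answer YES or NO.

CNF form of G:
  S -> S T1 | T0 T0 | T2 B | T3 A | T3 T3
  A -> a
  B -> T0 T1
  C -> T0 T0
  T0 -> c
  T1 -> d
  T2 -> a
  T3 -> b

Fill CYK table bottom-up:
  [0..0]={A,T2}  "a"  orig:{A}
  [1..1]={T0}  "c"  orig:{}
  [2..2]={T1}  "d"  orig:{}
  [3..3]={A,T2}  "a"  orig:{A}
  [0..1]=∅  "ac"
  [1..2]={B}  "cd"
  [2..3]=∅  "da"
  [0..2]={S}  "acd"
  [1..3]=∅  "cda"
  [0..3]=∅  "acda"

S ∉ T[0,3] ⇒ NO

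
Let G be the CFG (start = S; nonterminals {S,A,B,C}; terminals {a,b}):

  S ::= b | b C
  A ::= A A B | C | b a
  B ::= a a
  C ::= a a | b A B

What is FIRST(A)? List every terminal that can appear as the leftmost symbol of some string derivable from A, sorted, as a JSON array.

FIRST sets, iterate to fixpoint:
[1]
  A via A→b a: +{b}
  B via B→a a: +{a}
  C via C→a a: +{a}
  C via C→b A B: +{b}
  S via S→b: +{b}
  FIRST(S)={b}  FIRST(A)={b}  FIRST(B)={a}  FIRST(C)={a,b}
[2]
  A via A→C: +{a}
  FIRST(S)={b}  FIRST(A)={a,b}  FIRST(B)={a}  FIRST(C)={a,b}
[3] — fixpoint
  FIRST(S)={b}  FIRST(A)={a,b}  FIRST(B)={a}  FIRST(C)={a,b}

FIRST(A) = ["a", "b"]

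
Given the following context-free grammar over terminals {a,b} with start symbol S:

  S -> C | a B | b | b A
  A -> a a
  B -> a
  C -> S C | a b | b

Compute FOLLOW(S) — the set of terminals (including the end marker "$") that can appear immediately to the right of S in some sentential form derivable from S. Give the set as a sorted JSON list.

FIRST sets, iterate to fixpoint:
round 1:
  A via A→a a: +{a}
  B via B→a: +{a}
  C via C→a b: +{a}
  C via C→b: +{b}
  S via S→C: +{a,b}
  S: {a,b}  A: {a}  B: {a}  C: {a,b}
round 2: (no change)
  S: {a,b}  A: {a}  B: {a}  C: {a,b}

FOLLOW iteration:
seed FOLLOW(S) with $
[1]
  C→S C: FOLLOW(S) ⊇ FIRST(C) = {a,b}; new: +{a,b}
  S→C: FOLLOW(C) ⊇ FOLLOW(S) ⊇ {$,a,b}; new: +{$,a,b}
  S→a B: FOLLOW(B) ⊇ FOLLOW(S) ⊇ {$,a,b}; new: +{$,a,b}
  S→b A: FOLLOW(A) ⊇ FOLLOW(S) ⊇ {$,a,b}; new: +{$,a,b}
  S: {$,a,b}  A: {$,a,b}  B: {$,a,b}  C: {$,a,b}
[2] done
  S: {$,a,b}  A: {$,a,b}  B: {$,a,b}  C: {$,a,b}

FOLLOW(S) = ["$", "a", "b"]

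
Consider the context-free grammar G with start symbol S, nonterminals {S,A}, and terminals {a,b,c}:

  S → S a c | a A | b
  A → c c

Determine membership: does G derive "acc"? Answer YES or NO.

CNF form of G:
  S -> S X2 | T1 A | b
  A -> T0 T0
  T0 -> c
  T1 -> a
  X2 -> T1 T0

CYK table (by increasing span):
  T[0,0] 'a' = {T1}  orig:{}
  T[1,1] 'c' = {T0}  orig:{}
  T[2,2] 'c' = {T0}  orig:{}
  T[0,1] 'ac' = {X2}  orig:{}
  T[1,2] 'cc' = {A}
  T[0,2] 'acc' = {S}

S ∈ T[0,2] ⇒ YES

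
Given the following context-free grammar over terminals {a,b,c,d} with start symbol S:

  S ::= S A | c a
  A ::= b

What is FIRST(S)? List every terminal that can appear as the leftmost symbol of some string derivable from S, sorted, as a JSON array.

FIRST sets, iterate to fixpoint:
pass 1:
  A via A→b: +{b}
  S via S→c a: +{c}
  S: {c}  A: {b}
pass 2: (no change)
  S: {c}  A: {b}

FIRST(S) = ["c"]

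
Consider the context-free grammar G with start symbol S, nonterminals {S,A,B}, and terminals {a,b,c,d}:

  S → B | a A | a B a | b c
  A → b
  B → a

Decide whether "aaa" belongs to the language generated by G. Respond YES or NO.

Convert to CNF:
  S -> T0 A | T0 X3 | T1 T2 | a
  A -> b
  B -> a
  T0 -> a
  T1 -> b
  T2 -> c
  X3 -> B T0

CYK table (by increasing span):
  [0..0]={B,S,T0}  "a"  orig:{B,S}
  [1..1]={B,S,T0}  "a"  orig:{B,S}
  [2..2]={B,S,T0}  "a"  orig:{B,S}
  [0..1]={X3}  "aa"  orig:{}
  [1..2]={X3}  "aa"  orig:{}
  [0..2]={S}  "aaa"

S ∈ T[0,2] ⇒ YES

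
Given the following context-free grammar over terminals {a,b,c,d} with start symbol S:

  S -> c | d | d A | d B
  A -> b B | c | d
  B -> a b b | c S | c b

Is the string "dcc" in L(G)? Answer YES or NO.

CNF form of G:
  S -> T3 A | T3 B | c | d
  A -> T0 B | c | d
  B -> T1 X4 | T2 S | T2 T0
  T0 -> b
  T1 -> a
  T2 -> c
  T3 -> d
  X4 -> T0 T0

CYK fill:
  [0..0]={A,S,T3}  "d"  orig:{A,S}
  [1..1]={A,S,T2}  "c"  orig:{A,S}
  [2..2]={A,S,T2}  "c"  orig:{A,S}
  [0..1]={S}  "dc"
  [1..2]={B}  "cc"
  [0..2]={S}  "dcc"

S ∈ T[0,2] ⇒ YES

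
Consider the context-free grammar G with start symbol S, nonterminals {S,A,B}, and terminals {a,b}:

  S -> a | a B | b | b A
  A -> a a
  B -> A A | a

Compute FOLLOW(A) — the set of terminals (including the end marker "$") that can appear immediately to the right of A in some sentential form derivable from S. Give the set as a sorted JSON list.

FIRST iteration:
pass 1:
  A via A→a a: +{a}
  B via B→A A: +{a}
  S via S→a: +{a}
  S via S→b: +{b}
  FIRST[S]={a,b}  FIRST[A]={a}  FIRST[B]={a}
pass 2: (no change)
  FIRST[S]={a,b}  FIRST[A]={a}  FIRST[B]={a}

FOLLOW iteration:
FOLLOW(S) := {$}
iter 1:
  B→A A: FOLLOW(A) ⊇ FIRST(A) = {a}; new: +{a}
  S→a B: FOLLOW(B) ⊇ FOLLOW(S) ⊇ {$}; new: +{$}
  S→b A: FOLLOW(A) ⊇ FOLLOW(S) ⊇ {$}; new: +{$}
  FOLLOW[S]={$}  FOLLOW[A]={$,a}  FOLLOW[B]={$}
iter 2: done
  FOLLOW[S]={$}  FOLLOW[A]={$,a}  FOLLOW[B]={$}

FOLLOW(A) = ["$", "a"]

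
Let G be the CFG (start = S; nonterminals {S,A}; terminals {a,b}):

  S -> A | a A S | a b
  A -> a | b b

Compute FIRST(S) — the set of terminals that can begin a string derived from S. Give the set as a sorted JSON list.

FIRST sets, iterate to fixpoint:
iter 1:
  A via A→a: +{a}
  A via A→b b: +{b}
  S via S→A: +{a,b}
  S: {a,b}  A: {a,b}
iter 2: done
  S: {a,b}  A: {a,b}

FIRST(S) = ["a", "b"]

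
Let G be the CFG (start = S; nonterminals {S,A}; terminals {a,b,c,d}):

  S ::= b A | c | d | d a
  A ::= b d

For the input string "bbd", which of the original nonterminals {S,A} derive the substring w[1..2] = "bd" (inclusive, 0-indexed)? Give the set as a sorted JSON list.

CNF form of G:
  S -> T0 A | T1 T2 | c | d
  A -> T0 T1
  T0 -> b
  T1 -> d
  T2 -> a

Fill CYK table bottom-up — only the sub-triangle for w[1..2]:
  cell(1,1) b: {T0}  orig:{}
  cell(2,2) d: {S,T1}  orig:{S}
  cell(1,2) bd: {A}

Original NTs in T[1,2] deriving "bd": ["A"]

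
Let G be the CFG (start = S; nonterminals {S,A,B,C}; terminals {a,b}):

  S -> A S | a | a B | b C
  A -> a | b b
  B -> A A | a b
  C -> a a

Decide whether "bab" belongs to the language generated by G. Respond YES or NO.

CNF form of G:
  S -> A S | T0 C | T1 B | a
  A -> T0 T0 | a
  B -> A A | T1 T0
  C -> T1 T1
  T0 -> b
  T1 -> a

Fill CYK table bottom-up:
  T[0,0] 'b' = {T0}  orig:{}
  T[1,1] 'a' = {A,S,T1}  orig:{A,S}
  T[2,2] 'b' = {T0}  orig:{}
  T[0,1] 'ba' = ∅
  T[1,2] 'ab' = {B}
  T[0,2] 'bab' = ∅

S ∉ T[0,2] ⇒ NO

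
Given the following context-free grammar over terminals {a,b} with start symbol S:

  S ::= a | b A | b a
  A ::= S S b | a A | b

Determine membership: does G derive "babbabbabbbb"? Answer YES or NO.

CNF form of G:
  S -> T0 A | T0 T1 | a
  A -> S X2 | T1 A | b
  T0 -> b
  T1 -> a
  X2 -> S T0

CYK fill:
  T[0,0] 'b' = {A,T0}  orig:{A}
  T[1,1] 'a' = {S,T1}  orig:{S}
  T[2,2] 'b' = {A,T0}  orig:{A}
  T[3,3] 'b' = {A,T0}  orig:{A}
  T[4,4] 'a' = {S,T1}  orig:{S}
  T[5,5] 'b' = {A,T0}  orig:{A}
  T[6,6] 'b' = {A,T0}  orig:{A}
  T[7,7] 'a' = {S,T1}  orig:{S}
  T[8,8] 'b' = {A,T0}  orig:{A}
  T[9,9] 'b' = {A,T0}  orig:{A}
  T[10,10] 'b' = {A,T0}  orig:{A}
  T[11,11] 'b' = {A,T0}  orig:{A}
  T[0,1] 'ba' = {S}
  T[1,2] 'ab' = {A,X2}  orig:{A}
  T[2,3] 'bb' = {S}
  T[3,4] 'ba' = {S}
  T[4,5] 'ab' = {A,X2}  orig:{A}
  T[5,6] 'bb' = {S}
  T[6,7] 'ba' = {S}
  T[7,8] 'ab' = {A,X2}  orig:{A}
  T[8,9] 'bb' = {S}
  T[9,10] 'bb' = {S}
  T[10,11] 'bb' = {S}
  T[0,2] 'bab' = {S,X2}  orig:{S}
  T[1,3] 'abb' = ∅
  T[2,4] 'bba' = ∅
  T[3,5] 'bab' = {S,X2}  orig:{S}
  T[4,6] 'abb' = ∅
  T[5,7] 'bba' = ∅
  T[6,8] 'bab' = {S,X2}  orig:{S}
  T[7,9] 'abb' = ∅
  T[8,10] 'bbb' = {X2}  orig:{}
  T[9,11] 'bbb' = {X2}  orig:{}
  T[0,3] 'babb' = {X2}  orig:{}
  T[1,4] 'abba' = ∅
  T[2,5] 'bbab' = {A}
  T[3,6] 'babb' = {X2}  orig:{}
  T[4,7] 'abba' = ∅
  T[5,8] 'bbab' = {A}
  T[6,9] 'babb' = {X2}  orig:{}
  T[7,10] 'abbb' = {A}
  T[8,11] 'bbbb' = ∅
  T[0,4] 'babba' = ∅
  T[1,5] 'abbab' = {A}
  T[2,6] 'bbabb' = ∅
  T[3,7] 'babba' = ∅
  T[4,8] 'abbab' = {A}
  T[5,9] 'bbabb' = ∅
  T[6,10] 'babbb' = {A,S}
  T[7,11] 'abbbb' = ∅
  T[0,5] 'babbab' = {A,S}
  T[1,6] 'abbabb' = ∅
  T[2,7] 'bbabba' = ∅
  T[3,8] 'babbab' = {A,S}
  T[4,9] 'abbabb' = ∅
  T[5,10] 'bbabbb' = {S}
  T[6,11] 'babbbb' = {A,X2}  orig:{A}
  T[0,6] 'babbabb' = {A,X2}  orig:{A}
  T[1,7] 'abbabba' = ∅
  T[2,8] 'bbabbab' = {S}
  T[3,9] 'babbabb' = {A,X2}  orig:{A}
  T[4,10] 'abbabbb' = ∅
  T[5,11] 'bbabbbb' = {S,X2}  orig:{S}
  T[0,7] 'babbabba' = ∅
  T[1,8] 'abbabbab' = ∅
  T[2,9] 'bbabbabb' = {S,X2}  orig:{S}
  T[3,10] 'babbabbb' = ∅
  T[4,11] 'abbabbbb' = {A}
  T[0,8] 'babbabbab' = {A}
  T[1,9] 'abbabbabb' = {A}
  T[2,10] 'bbabbabbb' = {X2}  orig:{}
  T[3,11] 'babbabbbb' = {A,S}
  T[0,9] 'babbabbabb' = {A,S}
  T[1,10] 'abbabbabbb' = {A}
  T[2,11] 'bbabbabbbb' = {A,S}
  T[0,10] 'babbabbabbb' = {A,S,X2}  orig:{A,S}
  T[1,11] 'abbabbabbbb' = {A}
  T[0,11] 'babbabbabbbb' = {A,S,X2}  orig:{A,S}

S ∈ T[0,11] ⇒ YES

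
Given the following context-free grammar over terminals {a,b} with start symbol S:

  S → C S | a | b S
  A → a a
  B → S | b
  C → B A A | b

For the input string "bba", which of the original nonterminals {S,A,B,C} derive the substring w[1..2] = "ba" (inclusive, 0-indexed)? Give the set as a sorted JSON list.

Convert to CNF:
  S -> C S | T1 S | a
  A -> T0 T0
  B -> C S | T1 S | a | b
  C -> B X2 | b
  T0 -> a
  T1 -> b
  X2 -> A A

CYK fill (cells [i..j] with 1 ≤ i ≤ j ≤ 2 only):
  [1..1]={B,C,T1}  "b"  orig:{B,C}
  [2..2]={B,S,T0}  "a"  orig:{B,S}
  [1..2]={B,S}  "ba"

Original NTs in T[1,2] deriving "ba": ["B", "S"]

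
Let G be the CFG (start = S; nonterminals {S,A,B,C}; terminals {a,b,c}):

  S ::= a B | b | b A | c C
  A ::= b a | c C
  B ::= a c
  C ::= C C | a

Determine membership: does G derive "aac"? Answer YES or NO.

CNF form of G:
  S -> T0 A | T1 B | T2 C | b
  A -> T0 T1 | T2 C
  B -> T1 T2
  C -> C C | a
  T0 -> b
  T1 -> a
  T2 -> c

Fill CYK table bottom-up:
  cell(0,0) a: {C,T1}  orig:{C}
  cell(1,1) a: {C,T1}  orig:{C}
  cell(2,2) c: {T2}  orig:{}
  cell(0,1) aa: {C}
  cell(1,2) ac: {B}
  cell(0,2) aac: {S}

S ∈ T[0,2] ⇒ YES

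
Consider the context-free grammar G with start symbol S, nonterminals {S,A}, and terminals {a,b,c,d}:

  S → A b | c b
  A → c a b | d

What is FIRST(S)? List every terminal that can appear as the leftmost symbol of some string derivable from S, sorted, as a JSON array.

FIRST sets, iterate to fixpoint:
[1]
  A via A→c a b: +{c}
  A via A→d: +{d}
  S via S→A b: +{c,d}
  FIRST(S)={c,d}  FIRST(A)={c,d}
[2] (stable)
  FIRST(S)={c,d}  FIRST(A)={c,d}

FIRST(S) = ["c", "d"]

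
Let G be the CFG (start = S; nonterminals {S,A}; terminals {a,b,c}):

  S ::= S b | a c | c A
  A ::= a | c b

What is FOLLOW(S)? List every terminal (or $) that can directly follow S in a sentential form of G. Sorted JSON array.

Compute FIRST by fixpoint:
iter 1:
  A via A→a: +{a}
  A via A→c b: +{c}
  S via S→a c: +{a}
  S via S→c A: +{c}
  FIRST(S)={a,c}  FIRST(A)={a,c}
iter 2: (stable)
  FIRST(S)={a,c}  FIRST(A)={a,c}

Compute FOLLOW by fixpoint:
seed FOLLOW(S) with $
round 1:
  S→S b: FOLLOW(S) ⊇ FIRST(b) = {b}; new: +{b}
  S→c A: FOLLOW(A) ⊇ FOLLOW(S) ⊇ {$,b}; new: +{$,b}
  S: {$,b}  A: {$,b}
round 2: done
  S: {$,b}  A: {$,b}

FOLLOW(S) = ["$", "b"]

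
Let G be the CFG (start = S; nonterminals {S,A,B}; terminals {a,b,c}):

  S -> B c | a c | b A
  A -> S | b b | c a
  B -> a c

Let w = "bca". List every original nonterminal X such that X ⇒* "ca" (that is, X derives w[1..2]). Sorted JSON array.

CNF form of G:
  S -> B T0 | T1 T0 | T2 A
  A -> B T0 | T0 T1 | T1 T0 | T2 A | T2 T2
  B -> T1 T0
  T0 -> c
  T1 -> a
  T2 -> b

CYK table (by increasing span), restricted to cells inside w[1..2]:
  cell(1,1) c: {T0}  orig:{}
  cell(2,2) a: {T1}  orig:{}
  cell(1,2) ca: {A}

Original NTs in T[1,2] deriving "ca": ["A"]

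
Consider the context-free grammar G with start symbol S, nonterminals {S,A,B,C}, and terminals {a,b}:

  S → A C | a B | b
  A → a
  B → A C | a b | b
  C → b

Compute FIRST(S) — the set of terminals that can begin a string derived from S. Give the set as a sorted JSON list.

FIRST sets, iterate to fixpoint:
pass 1:
  A via A→a: +{a}
  B via B→A C: +{a}
  B via B→b: +{b}
  C via C→b: +{b}
  S via S→A C: +{a}
  S via S→b: +{b}
  S: {a,b}  A: {a}  B: {a,b}  C: {b}
pass 2: (no change)
  S: {a,b}  A: {a}  B: {a,b}  C: {b}

FIRST(S) = ["a", "b"]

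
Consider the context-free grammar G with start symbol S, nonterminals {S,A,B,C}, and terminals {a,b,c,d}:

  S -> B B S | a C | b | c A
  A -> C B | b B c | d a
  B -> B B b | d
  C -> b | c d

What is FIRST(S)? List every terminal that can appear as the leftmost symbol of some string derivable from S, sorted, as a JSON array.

FIRST sets, iterate to fixpoint:
round 1:
  A via A→b B c: +{b}
  A via A→d a: +{d}
  B via B→d: +{d}
  C via C→b: +{b}
  C via C→c d: +{c}
  S via S→B B S: +{d}
  S via S→a C: +{a}
  S via S→b: +{b}
  S via S→c A: +{c}
  FIRST[S]={a,b,c,d}  FIRST[A]={b,d}  FIRST[B]={d}  FIRST[C]={b,c}
round 2:
  A via A→C B: +{c}
  FIRST[S]={a,b,c,d}  FIRST[A]={b,c,d}  FIRST[B]={d}  FIRST[C]={b,c}
round 3: (no change)
  FIRST[S]={a,b,c,d}  FIRST[A]={b,c,d}  FIRST[B]={d}  FIRST[C]={b,c}

FIRST(S) = ["a", "b", "c", "d"]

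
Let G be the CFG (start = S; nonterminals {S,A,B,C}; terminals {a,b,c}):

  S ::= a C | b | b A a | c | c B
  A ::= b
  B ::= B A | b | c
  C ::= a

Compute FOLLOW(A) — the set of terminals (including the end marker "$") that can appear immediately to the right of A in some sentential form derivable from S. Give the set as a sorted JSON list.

FIRST sets, iterate to fixpoint:
[1]
  A via A→b: +{b}
  B via B→b: +{b}
  B via B→c: +{c}
  C via C→a: +{a}
  S via S→a C: +{a}
  S via S→b: +{b}
  S via S→c: +{c}
  FIRST(S)={a,b,c}  FIRST(A)={b}  FIRST(B)={b,c}  FIRST(C)={a}
[2] (stable)
  FIRST(S)={a,b,c}  FIRST(A)={b}  FIRST(B)={b,c}  FIRST(C)={a}

FOLLOW iteration:
initialize: $ ∈ FOLLOW(S)
round 1:
  B→B A: FOLLOW(B) ⊇ FIRST(A) = {b}; new: +{b}
  B→B A: FOLLOW(A) ⊇ FOLLOW(B) ⊇ {b}; new: +{b}
  S→a C: FOLLOW(C) ⊇ FOLLOW(S) ⊇ {$}; new: +{$}
  S→b A a: FOLLOW(A) ⊇ FIRST(a) = {a}; new: +{a}
  S→c B: FOLLOW(B) ⊇ FOLLOW(S) ⊇ {$}; new: +{$}
  FOLLOW(S)={$}  FOLLOW(A)={a,b}  FOLLOW(B)={$,b}  FOLLOW(C)={$}
round 2:
  B→B A: FOLLOW(A) ⊇ FOLLOW(B) ⊇ {$,b}; new: +{$}
  FOLLOW(S)={$}  FOLLOW(A)={$,a,b}  FOLLOW(B)={$,b}  FOLLOW(C)={$}
round 3: — fixpoint
  FOLLOW(S)={$}  FOLLOW(A)={$,a,b}  FOLLOW(B)={$,b}  FOLLOW(C)={$}

FOLLOW(A) = ["$", "a", "b"]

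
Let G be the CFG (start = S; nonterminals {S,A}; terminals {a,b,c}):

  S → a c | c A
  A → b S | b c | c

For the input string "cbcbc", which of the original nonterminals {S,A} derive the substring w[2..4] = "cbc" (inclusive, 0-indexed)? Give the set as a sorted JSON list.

Convert to CNF:
  S -> T1 A | T2 T1
  A -> T0 S | T0 T1 | c
  T0 -> b
  T1 -> c
  T2 -> a

Fill CYK table bottom-up — only the sub-triangle for w[2..4]:
  cell(2,2) c: {A,T1}  orig:{A}
  cell(3,3) b: {T0}  orig:{}
  cell(4,4) c: {A,T1}  orig:{A}
  cell(2,3) cb: ∅
  cell(3,4) bc: {A}
  cell(2,4) cbc: {S}

Original NTs in T[2,4] deriving "cbc": ["S"]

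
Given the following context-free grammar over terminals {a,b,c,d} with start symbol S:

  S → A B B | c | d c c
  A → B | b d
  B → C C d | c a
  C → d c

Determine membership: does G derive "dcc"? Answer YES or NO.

Convert to CNF:
  S -> A X6 | T0 X7 | c
  A -> C X4 | T1 T0 | T2 T3
  B -> C X5 | T2 T3
  C -> T0 T2
  T0 -> d
  T1 -> b
  T2 -> c
  T3 -> a
  X4 -> C T0
  X5 -> C T0
  X6 -> B B
  X7 -> T2 T2

CYK table (by increasing span):
  T[0,0] 'd' = {T0}  orig:{}
  T[1,1] 'c' = {S,T2}  orig:{S}
  T[2,2] 'c' = {S,T2}  orig:{S}
  T[0,1] 'dc' = {C}
  T[1,2] 'cc' = {X7}  orig:{}
  T[0,2] 'dcc' = {S}

S ∈ T[0,2] ⇒ YES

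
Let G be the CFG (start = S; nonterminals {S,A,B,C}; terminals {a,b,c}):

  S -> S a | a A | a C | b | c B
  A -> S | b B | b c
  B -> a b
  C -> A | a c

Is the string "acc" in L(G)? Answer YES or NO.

Convert to CNF:
  S -> S T0 | T0 A | T0 C | T2 B | b
  A -> S T0 | T0 A | T0 C | T1 B | T1 T2 | T2 B | b
  B -> T0 T1
  C -> S T0 | T0 A | T0 C | T0 T2 | T1 B | T1 T2 | T2 B | b
  T0 -> a
  T1 -> b
  T2 -> c

Fill CYK table bottom-up:
  [0..0]={T0}  "a"  orig:{}
  [1..1]={T2}  "c"  orig:{}
  [2..2]={T2}  "c"  orig:{}
  [0..1]={C}  "ac"
  [1..2]=∅  "cc"
  [0..2]=∅  "acc"

S ∉ T[0,2] ⇒ NO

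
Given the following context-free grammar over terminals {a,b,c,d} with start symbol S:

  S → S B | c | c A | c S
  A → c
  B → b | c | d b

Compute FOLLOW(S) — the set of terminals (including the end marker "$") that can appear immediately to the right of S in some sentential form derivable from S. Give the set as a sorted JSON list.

FIRST sets, iterate to fixpoint:
pass 1:
  A via A→c: +{c}
  B via B→b: +{b}
  B via B→c: +{c}
  B via B→d b: +{d}
  S via S→c: +{c}
  S: {c}  A: {c}  B: {b,c,d}
pass 2: (stable)
  S: {c}  A: {c}  B: {b,c,d}

FOLLOW sets:
initialize: $ ∈ FOLLOW(S)
iter 1:
  S→S B: FOLLOW(S) ⊇ FIRST(B) = {b,c,d}; new: +{b,c,d}
  S→S B: FOLLOW(B) ⊇ FOLLOW(S) ⊇ {$,b,c,d}; new: +{$,b,c,d}
  S→c A: FOLLOW(A) ⊇ FOLLOW(S) ⊇ {$,b,c,d}; new: +{$,b,c,d}
  FOLLOW(S)={$,b,c,d}  FOLLOW(A)={$,b,c,d}  FOLLOW(B)={$,b,c,d}
iter 2: (stable)
  FOLLOW(S)={$,b,c,d}  FOLLOW(A)={$,b,c,d}  FOLLOW(B)={$,b,c,d}

FOLLOW(S) = ["$", "b", "c", "d"]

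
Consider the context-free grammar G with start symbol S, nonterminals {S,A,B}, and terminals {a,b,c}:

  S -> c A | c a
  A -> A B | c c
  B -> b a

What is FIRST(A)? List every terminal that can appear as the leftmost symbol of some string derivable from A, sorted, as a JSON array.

FIRST iteration:
pass 1:
  A via A→c c: +{c}
  B via B→b a: +{b}
  S via S→c A: +{c}
  FIRST(S)={c}  FIRST(A)={c}  FIRST(B)={b}
pass 2: done
  FIRST(S)={c}  FIRST(A)={c}  FIRST(B)={b}

FIRST(A) = ["c"]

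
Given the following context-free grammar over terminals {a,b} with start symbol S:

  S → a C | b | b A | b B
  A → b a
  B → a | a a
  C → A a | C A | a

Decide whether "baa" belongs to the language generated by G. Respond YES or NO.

Convert to CNF:
  S -> T0 A | T0 B | T1 C | b
  A -> T0 T1
  B -> T1 T1 | a
  C -> A T1 | C A | a
  T0 -> b
  T1 -> a

CYK fill:
  cell(0,0) b: {S,T0}  orig:{S}
  cell(1,1) a: {B,C,T1}  orig:{B,C}
  cell(2,2) a: {B,C,T1}  orig:{B,C}
  cell(0,1) ba: {A,S}
  cell(1,2) aa: {B,S}
  cell(0,2) baa: {C,S}

S ∈ T[0,2] ⇒ YES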